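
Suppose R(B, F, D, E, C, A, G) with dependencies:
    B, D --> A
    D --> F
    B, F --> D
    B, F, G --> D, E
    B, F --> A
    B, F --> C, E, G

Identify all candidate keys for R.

{B, D}, {B, F}

{B} never appears on the right of any FD, so every key must include it.
{B, D}⁺ = {A, B, C, D, E, F, G} — all of the relation — so {B, D} is a candidate key.
{B, F}⁺ = {A, B, C, D, E, F, G} — all of the relation — so {B, F} is a candidate key.
These are minimal and exhaustive — every other superkey contains one of them.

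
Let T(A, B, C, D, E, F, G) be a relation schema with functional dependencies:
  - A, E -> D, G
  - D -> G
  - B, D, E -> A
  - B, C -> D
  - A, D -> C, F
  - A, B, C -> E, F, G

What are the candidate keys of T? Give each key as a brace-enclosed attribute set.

{A, B, C}, {A, B, D}, {A, B, E}, {B, C, E}, {B, D, E}

{B} never appears on the right of any FD, so every key must include it.
{A, B, C}⁺ = {A, B, C, D, E, F, G} — all of the relation — so {A, B, C} is a candidate key.
{A, B, D}⁺ = {A, B, C, D, E, F, G} — all of the relation — so {A, B, D} is a candidate key.
{A, B, E}⁺ = {A, B, C, D, E, F, G} — all of the relation — so {A, B, E} is a candidate key.
{B, C, E}⁺ = {A, B, C, D, E, F, G} — all of the relation — so {B, C, E} is a candidate key.
{B, D, E}⁺ = {A, B, C, D, E, F, G} — all of the relation — so {B, D, E} is a candidate key.
These are minimal and exhaustive — every other superkey contains one of them.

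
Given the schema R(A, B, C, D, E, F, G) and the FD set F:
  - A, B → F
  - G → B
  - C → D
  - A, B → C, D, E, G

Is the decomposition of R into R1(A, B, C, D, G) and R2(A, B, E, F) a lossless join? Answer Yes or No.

Yes

The shared attributes are {A, B} and {A, B}⁺ = {A, B, C, D, E, F, G}.
Since R1 ⊆ {A, B, C, D, E, F, G}, the intersection is a superkey of R1; the decomposition is lossless.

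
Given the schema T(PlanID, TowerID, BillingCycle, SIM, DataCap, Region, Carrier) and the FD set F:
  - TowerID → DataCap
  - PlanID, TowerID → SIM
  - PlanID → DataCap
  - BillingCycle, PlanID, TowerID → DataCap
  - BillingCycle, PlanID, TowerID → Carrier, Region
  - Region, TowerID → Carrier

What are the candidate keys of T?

{BillingCycle, PlanID, TowerID}

Attributes never on any right-hand side: {BillingCycle, PlanID, TowerID} — every candidate key must contain all of them.
{BillingCycle, PlanID, TowerID} is a candidate key since {BillingCycle, PlanID, TowerID}⁺ = {BillingCycle, Carrier, DataCap, PlanID, Region, SIM, TowerID} covers every attribute.
No smaller or unrelated set reaches every attribute, so there are no other keys.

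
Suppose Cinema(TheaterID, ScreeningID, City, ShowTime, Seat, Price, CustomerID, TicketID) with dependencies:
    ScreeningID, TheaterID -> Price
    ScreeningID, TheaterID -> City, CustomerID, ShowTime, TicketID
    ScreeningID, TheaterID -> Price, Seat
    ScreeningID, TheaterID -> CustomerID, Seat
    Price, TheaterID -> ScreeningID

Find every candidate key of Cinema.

Attributes never on any right-hand side: {TheaterID} — every candidate key must contain it.
{Price, TheaterID}⁺ = {City, CustomerID, Price, ScreeningID, Seat, ShowTime, TheaterID, TicketID} — all of the relation — so {Price, TheaterID} is a candidate key.
{ScreeningID, TheaterID}⁺ = {City, CustomerID, Price, ScreeningID, Seat, ShowTime, TheaterID, TicketID} — all of the relation — so {ScreeningID, TheaterID} is a candidate key.
These are minimal and exhaustive — every other superkey contains one of them.

{Price, TheaterID}, {ScreeningID, TheaterID}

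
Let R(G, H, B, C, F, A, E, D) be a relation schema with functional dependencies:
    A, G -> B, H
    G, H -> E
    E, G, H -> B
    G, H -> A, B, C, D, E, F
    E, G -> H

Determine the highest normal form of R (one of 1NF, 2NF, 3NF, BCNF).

Candidate keys: {A, G}, {E, G}, {G, H}. Prime attributes: {A, E, G, H}.
Every FD has a superkey on the left, so the relation is in BCNF.

BCNF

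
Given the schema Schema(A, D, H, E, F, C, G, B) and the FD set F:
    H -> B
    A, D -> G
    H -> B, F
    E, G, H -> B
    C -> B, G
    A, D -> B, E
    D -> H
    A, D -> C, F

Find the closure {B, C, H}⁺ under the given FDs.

Start with {B, C, H}.
H -> B, F applies; add {F} → now {B, C, F, H}.
C -> B, G applies; add {G} → now {B, C, F, G, H}.
No further FD applies.

{B, C, F, G, H}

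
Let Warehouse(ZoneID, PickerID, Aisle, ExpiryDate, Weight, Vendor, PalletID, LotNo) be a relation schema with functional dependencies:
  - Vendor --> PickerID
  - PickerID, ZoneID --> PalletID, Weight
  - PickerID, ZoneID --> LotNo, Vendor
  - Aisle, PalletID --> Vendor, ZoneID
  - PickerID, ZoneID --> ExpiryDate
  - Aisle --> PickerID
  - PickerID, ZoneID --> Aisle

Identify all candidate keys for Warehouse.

{Aisle, PalletID}, {Aisle, ZoneID}, {PickerID, ZoneID}, {Vendor, ZoneID}

{Aisle, PalletID} is a candidate key since {Aisle, PalletID}⁺ = {Aisle, ExpiryDate, LotNo, PalletID, PickerID, Vendor, Weight, ZoneID} covers every attribute.
{Aisle, ZoneID} is a candidate key since {Aisle, ZoneID}⁺ = {Aisle, ExpiryDate, LotNo, PalletID, PickerID, Vendor, Weight, ZoneID} covers every attribute.
{PickerID, ZoneID} is a candidate key since {PickerID, ZoneID}⁺ = {Aisle, ExpiryDate, LotNo, PalletID, PickerID, Vendor, Weight, ZoneID} covers every attribute.
{Vendor, ZoneID} is a candidate key since {Vendor, ZoneID}⁺ = {Aisle, ExpiryDate, LotNo, PalletID, PickerID, Vendor, Weight, ZoneID} covers every attribute.
These are minimal and exhaustive — every other superkey contains one of them.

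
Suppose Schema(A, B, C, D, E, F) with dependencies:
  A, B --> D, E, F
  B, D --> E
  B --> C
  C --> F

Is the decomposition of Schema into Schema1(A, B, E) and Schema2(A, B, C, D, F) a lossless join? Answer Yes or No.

Yes

Common attributes: {A, B}; their closure is {A, B, C, D, E, F}.
Since Schema1 ⊆ {A, B, C, D, E, F}, the intersection is a superkey of Schema1; the decomposition is lossless.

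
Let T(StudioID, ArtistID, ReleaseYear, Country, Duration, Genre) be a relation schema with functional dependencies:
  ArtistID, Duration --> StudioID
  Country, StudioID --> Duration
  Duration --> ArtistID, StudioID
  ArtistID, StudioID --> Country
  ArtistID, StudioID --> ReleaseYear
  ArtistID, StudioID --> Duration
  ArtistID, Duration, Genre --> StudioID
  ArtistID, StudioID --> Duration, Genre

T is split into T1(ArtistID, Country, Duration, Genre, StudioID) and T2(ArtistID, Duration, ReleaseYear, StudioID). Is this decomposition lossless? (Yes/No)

Yes

The shared attributes are {ArtistID, Duration, StudioID} and {ArtistID, Duration, StudioID}⁺ = {ArtistID, Country, Duration, Genre, ReleaseYear, StudioID}.
This includes all of T1, so the common attributes are a superkey of T1 — the join is lossless.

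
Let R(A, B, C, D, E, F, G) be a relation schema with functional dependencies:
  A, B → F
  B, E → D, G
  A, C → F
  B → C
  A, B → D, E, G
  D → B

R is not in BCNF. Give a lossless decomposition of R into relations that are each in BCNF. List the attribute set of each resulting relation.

Candidate keys of the original relation: {A, B}, {A, D}.
In {A, B, C, D, E, F, G}, {B, E} is not a superkey ({B, E}⁺ restricted to this set is {B, C, D, E, G}), so split on B, E → C, D, G into {B, C, D, E, G} and {A, B, E, F}.
In {B, C, D, E, G}, {B} is not a superkey ({B}⁺ restricted to this set is {B, C}), so split on B → C into {B, C} and {B, D, E, G}.
{B, C}: every determinant is a superkey — BCNF.
In {B, D, E, G}, {D} is not a superkey ({D}⁺ restricted to this set is {B, D}), so split on D → B into {B, D} and {D, E, G}.
{B, D}: every determinant is a superkey — BCNF.
{D, E, G}: every determinant is a superkey — BCNF.
{A, B, E, F}: every determinant is a superkey — BCNF.

{A, B, E, F}; {B, C}; {B, D}; {D, E, G}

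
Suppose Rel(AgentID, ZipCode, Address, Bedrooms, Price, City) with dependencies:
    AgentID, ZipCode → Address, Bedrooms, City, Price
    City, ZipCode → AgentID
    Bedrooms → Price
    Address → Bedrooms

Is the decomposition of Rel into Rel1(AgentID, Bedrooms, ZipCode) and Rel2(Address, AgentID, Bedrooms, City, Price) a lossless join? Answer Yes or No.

The shared attributes are {AgentID, Bedrooms} and {AgentID, Bedrooms}⁺ = {AgentID, Bedrooms, Price}.
Neither Rel1 nor Rel2 is contained in that closure, so the decomposition is lossy.

No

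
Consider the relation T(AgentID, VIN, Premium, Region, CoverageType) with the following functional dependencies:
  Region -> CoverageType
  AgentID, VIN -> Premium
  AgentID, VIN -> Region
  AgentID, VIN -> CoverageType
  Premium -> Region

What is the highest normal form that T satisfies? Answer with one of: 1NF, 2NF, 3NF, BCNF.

2NF

Candidate key: {AgentID, VIN}. Prime attributes: {AgentID, VIN}.
Region -> CoverageType: {Region}⁺ = {CoverageType, Region}, which is not all of the attributes, so the left side is not a superkey — BCNF is violated.
Because {CoverageType} is non-prime and the left side of Region -> CoverageType is not a superkey, the relation is not in 3NF.
Checking every proper subset of each key, none determines a non-prime attribute — 2NF is satisfied.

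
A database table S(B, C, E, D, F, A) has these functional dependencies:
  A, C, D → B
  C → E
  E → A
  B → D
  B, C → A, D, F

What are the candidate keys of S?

No FD produces {C}, so it must be in every candidate key.
Closure of {B, C} is {A, B, C, D, E, F}, the whole schema; {B, C} is a candidate key.
Closure of {C, D} is {A, B, C, D, E, F}, the whole schema; {C, D} is a candidate key.
These are minimal and exhaustive — every other superkey contains one of them.

{B, C}, {C, D}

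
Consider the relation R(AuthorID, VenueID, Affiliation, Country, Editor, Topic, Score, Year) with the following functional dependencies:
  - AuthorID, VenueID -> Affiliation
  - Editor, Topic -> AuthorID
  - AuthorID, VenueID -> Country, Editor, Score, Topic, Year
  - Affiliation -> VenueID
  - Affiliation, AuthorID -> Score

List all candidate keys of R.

{Affiliation, AuthorID} is a candidate key since {Affiliation, AuthorID}⁺ = {Affiliation, AuthorID, Country, Editor, Score, Topic, VenueID, Year} covers every attribute.
{AuthorID, VenueID} is a candidate key since {AuthorID, VenueID}⁺ = {Affiliation, AuthorID, Country, Editor, Score, Topic, VenueID, Year} covers every attribute.
{Affiliation, Editor, Topic} is a candidate key since {Affiliation, Editor, Topic}⁺ = {Affiliation, AuthorID, Country, Editor, Score, Topic, VenueID, Year} covers every attribute.
{Editor, Topic, VenueID} is a candidate key since {Editor, Topic, VenueID}⁺ = {Affiliation, AuthorID, Country, Editor, Score, Topic, VenueID, Year} covers every attribute.
Any other superkey properly contains one of these, so there are no further candidate keys.

{Affiliation, AuthorID}, {Affiliation, Editor, Topic}, {AuthorID, VenueID}, {Editor, Topic, VenueID}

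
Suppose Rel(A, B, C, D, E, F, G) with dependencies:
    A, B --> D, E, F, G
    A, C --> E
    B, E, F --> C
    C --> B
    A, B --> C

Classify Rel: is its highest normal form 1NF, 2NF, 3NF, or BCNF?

3NF

Candidate keys: {A, B}, {A, C}. Prime attributes: {A, B, C}.
B, E, F --> C breaks BCNF: {B, E, F}⁺ = {B, C, E, F}, so {B, E, F} is not a superkey.
But every attribute on its right side ({C}) is prime, and the same holds for every other non-superkey FD, so 3NF still holds.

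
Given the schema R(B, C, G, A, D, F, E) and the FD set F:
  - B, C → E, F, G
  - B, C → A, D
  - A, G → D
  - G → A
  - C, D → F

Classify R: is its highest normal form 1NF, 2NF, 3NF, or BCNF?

2NF

Candidate key: {B, C}. Prime attributes: {B, C}.
For A, G → D we have {A, G}⁺ = {A, D, G}; {A, G} is not a superkey, so BCNF fails.
Because {D} is non-prime and the left side of A, G → D is not a superkey, the relation is not in 3NF.
Checking every proper subset of each key, none determines a non-prime attribute — 2NF is satisfied.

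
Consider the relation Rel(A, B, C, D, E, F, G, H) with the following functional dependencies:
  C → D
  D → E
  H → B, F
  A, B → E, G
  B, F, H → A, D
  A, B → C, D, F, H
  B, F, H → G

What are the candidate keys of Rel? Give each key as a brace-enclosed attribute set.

Closure of {H} is {A, B, C, D, E, F, G, H}, the whole schema; {H} is a candidate key.
Closure of {A, B} is {A, B, C, D, E, F, G, H}, the whole schema; {A, B} is a candidate key.
No proper subset of any of these is a key, and no other minimal superkey exists.

{A, B}, {H}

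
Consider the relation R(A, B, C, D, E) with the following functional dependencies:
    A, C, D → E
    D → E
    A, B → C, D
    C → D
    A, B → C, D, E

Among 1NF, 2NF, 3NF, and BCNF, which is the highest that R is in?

2NF

Candidate key: {A, B}. Prime attributes: {A, B}.
For A, C, D → E we have {A, C, D}⁺ = {A, C, D, E}; {A, C, D} is not a superkey, so BCNF fails.
A, C, D → E determines the non-prime attribute {E} from a non-superkey — 3NF is violated.
No proper subset of a key has a non-prime attribute in its closure, so there is no partial dependency; 2NF holds.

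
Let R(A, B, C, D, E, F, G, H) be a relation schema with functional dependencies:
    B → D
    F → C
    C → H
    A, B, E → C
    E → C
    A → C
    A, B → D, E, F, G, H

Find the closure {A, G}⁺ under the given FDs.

Start with {A, G}.
A → C applies; add {C} → now {A, C, G}.
C → H applies; add {H} → now {A, C, G, H}.
No further FD applies.

{A, C, G, H}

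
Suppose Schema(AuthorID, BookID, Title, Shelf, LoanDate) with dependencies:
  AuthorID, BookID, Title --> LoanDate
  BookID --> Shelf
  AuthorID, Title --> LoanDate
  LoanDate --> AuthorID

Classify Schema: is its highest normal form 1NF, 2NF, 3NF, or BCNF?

Candidate keys: {AuthorID, BookID, Title}, {BookID, LoanDate, Title}. Prime attributes: {AuthorID, BookID, LoanDate, Title}.
BookID --> Shelf breaks BCNF: {BookID}⁺ = {BookID, Shelf}, so {BookID} is not a superkey.
BookID --> Shelf has non-prime {Shelf} on the right and a non-superkey on the left, so 3NF fails.
Since {BookID} ⊂ {AuthorID, BookID, Title} and {BookID}⁺ ⊇ {Shelf} with {Shelf} non-prime, there is a partial dependency; 2NF fails.

1NF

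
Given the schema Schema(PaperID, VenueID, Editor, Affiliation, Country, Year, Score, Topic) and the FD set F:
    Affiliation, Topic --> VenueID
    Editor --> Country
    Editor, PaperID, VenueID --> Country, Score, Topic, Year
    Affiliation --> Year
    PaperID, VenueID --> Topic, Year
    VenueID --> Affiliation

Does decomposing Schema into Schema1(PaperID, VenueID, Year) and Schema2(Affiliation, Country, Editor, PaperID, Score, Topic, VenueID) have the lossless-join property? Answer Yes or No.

The shared attributes are {PaperID, VenueID} and {PaperID, VenueID}⁺ = {Affiliation, PaperID, Topic, VenueID, Year}.
Schema1 is contained in that closure, so Schema1 ∩ Schema2 --> Schema1 holds and the join is lossless.

Yes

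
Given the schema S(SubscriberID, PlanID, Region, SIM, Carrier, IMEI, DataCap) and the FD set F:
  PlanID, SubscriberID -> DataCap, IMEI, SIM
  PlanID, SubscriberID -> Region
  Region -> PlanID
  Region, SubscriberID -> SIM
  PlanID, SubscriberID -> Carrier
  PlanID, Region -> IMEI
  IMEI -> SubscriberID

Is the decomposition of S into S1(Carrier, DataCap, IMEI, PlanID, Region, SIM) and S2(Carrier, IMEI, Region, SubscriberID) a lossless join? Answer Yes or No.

Yes

The shared attributes are {Carrier, IMEI, Region} and {Carrier, IMEI, Region}⁺ = {Carrier, DataCap, IMEI, PlanID, Region, SIM, SubscriberID}.
This includes all of S1, so the common attributes are a superkey of S1 — the join is lossless.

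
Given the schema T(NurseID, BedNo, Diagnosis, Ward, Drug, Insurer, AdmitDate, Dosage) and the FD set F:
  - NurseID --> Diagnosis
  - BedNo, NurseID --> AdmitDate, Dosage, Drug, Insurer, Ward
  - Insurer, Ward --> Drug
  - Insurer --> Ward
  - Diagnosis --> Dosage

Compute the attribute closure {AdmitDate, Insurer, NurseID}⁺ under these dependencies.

Start with {AdmitDate, Insurer, NurseID}.
NurseID --> Diagnosis applies; add {Diagnosis} → now {AdmitDate, Diagnosis, Insurer, NurseID}.
Insurer --> Ward applies; add {Ward} → now {AdmitDate, Diagnosis, Insurer, NurseID, Ward}.
Diagnosis --> Dosage applies; add {Dosage} → now {AdmitDate, Diagnosis, Dosage, Insurer, NurseID, Ward}.
Insurer, Ward --> Drug applies; add {Drug} → now {AdmitDate, Diagnosis, Dosage, Drug, Insurer, NurseID, Ward}.
No further FD applies.

{AdmitDate, Diagnosis, Dosage, Drug, Insurer, NurseID, Ward}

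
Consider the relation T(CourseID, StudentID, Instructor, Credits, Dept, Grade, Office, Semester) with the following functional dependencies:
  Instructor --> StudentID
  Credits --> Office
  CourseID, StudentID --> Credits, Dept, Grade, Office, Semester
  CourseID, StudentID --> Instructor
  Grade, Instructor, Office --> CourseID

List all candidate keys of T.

{CourseID, Instructor}, {CourseID, StudentID}, {Credits, Grade, Instructor}, {Grade, Instructor, Office}

{CourseID, Instructor} is a candidate key since {CourseID, Instructor}⁺ = {CourseID, Credits, Dept, Grade, Instructor, Office, Semester, StudentID} covers every attribute.
{CourseID, StudentID} is a candidate key since {CourseID, StudentID}⁺ = {CourseID, Credits, Dept, Grade, Instructor, Office, Semester, StudentID} covers every attribute.
{Credits, Grade, Instructor} is a candidate key since {Credits, Grade, Instructor}⁺ = {CourseID, Credits, Dept, Grade, Instructor, Office, Semester, StudentID} covers every attribute.
{Grade, Instructor, Office} is a candidate key since {Grade, Instructor, Office}⁺ = {CourseID, Credits, Dept, Grade, Instructor, Office, Semester, StudentID} covers every attribute.
These are minimal and exhaustive — every other superkey contains one of them.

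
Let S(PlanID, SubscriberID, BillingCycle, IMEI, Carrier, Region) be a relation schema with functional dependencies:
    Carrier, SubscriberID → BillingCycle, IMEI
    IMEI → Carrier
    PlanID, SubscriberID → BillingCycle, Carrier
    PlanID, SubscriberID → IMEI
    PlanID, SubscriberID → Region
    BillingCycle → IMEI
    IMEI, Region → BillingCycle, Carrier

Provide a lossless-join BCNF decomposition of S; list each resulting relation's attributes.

{BillingCycle, IMEI}; {BillingCycle, SubscriberID}; {Carrier, IMEI}; {Carrier, PlanID, Region, SubscriberID}

Candidate key of the original relation: {PlanID, SubscriberID}.
Within {BillingCycle, Carrier, IMEI, PlanID, Region, SubscriberID}: {Carrier, SubscriberID}⁺ ∩ {BillingCycle, Carrier, IMEI, PlanID, Region, SubscriberID} = {BillingCycle, Carrier, IMEI, SubscriberID}, not the whole set, so Carrier, SubscriberID → BillingCycle, IMEI violates BCNF; decompose into {BillingCycle, Carrier, IMEI, SubscriberID} and {Carrier, PlanID, Region, SubscriberID}.
Within {BillingCycle, Carrier, IMEI, SubscriberID}: {IMEI}⁺ ∩ {BillingCycle, Carrier, IMEI, SubscriberID} = {Carrier, IMEI}, not the whole set, so IMEI → Carrier violates BCNF; decompose into {Carrier, IMEI} and {BillingCycle, IMEI, SubscriberID}.
{Carrier, IMEI}: every determinant is a superkey — BCNF.
Within {BillingCycle, IMEI, SubscriberID}: {BillingCycle}⁺ ∩ {BillingCycle, IMEI, SubscriberID} = {BillingCycle, IMEI}, not the whole set, so BillingCycle → IMEI violates BCNF; decompose into {BillingCycle, IMEI} and {BillingCycle, SubscriberID}.
{BillingCycle, IMEI}: every determinant is a superkey — BCNF.
{BillingCycle, SubscriberID}: every determinant is a superkey — BCNF.
{Carrier, PlanID, Region, SubscriberID}: every determinant is a superkey — BCNF.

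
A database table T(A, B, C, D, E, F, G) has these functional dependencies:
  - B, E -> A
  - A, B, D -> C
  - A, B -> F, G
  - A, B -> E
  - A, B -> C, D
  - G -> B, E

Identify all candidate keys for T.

{G} is a candidate key since {G}⁺ = {A, B, C, D, E, F, G} covers every attribute.
{A, B} is a candidate key since {A, B}⁺ = {A, B, C, D, E, F, G} covers every attribute.
{B, E} is a candidate key since {B, E}⁺ = {A, B, C, D, E, F, G} covers every attribute.
These are minimal and exhaustive — every other superkey contains one of them.

{A, B}, {B, E}, {G}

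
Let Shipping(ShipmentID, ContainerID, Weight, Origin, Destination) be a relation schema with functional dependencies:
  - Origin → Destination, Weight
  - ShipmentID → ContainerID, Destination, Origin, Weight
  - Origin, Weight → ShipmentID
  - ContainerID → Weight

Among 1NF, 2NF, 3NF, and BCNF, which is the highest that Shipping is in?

Candidate keys: {Origin}, {ShipmentID}. Prime attributes: {Origin, ShipmentID}.
ContainerID → Weight breaks BCNF: {ContainerID}⁺ = {ContainerID, Weight}, so {ContainerID} is not a superkey.
Because {Weight} is non-prime and the left side of ContainerID → Weight is not a superkey, the relation is not in 3NF.
Every candidate key is a single attribute, so no partial dependency is possible; 2NF holds.

2NF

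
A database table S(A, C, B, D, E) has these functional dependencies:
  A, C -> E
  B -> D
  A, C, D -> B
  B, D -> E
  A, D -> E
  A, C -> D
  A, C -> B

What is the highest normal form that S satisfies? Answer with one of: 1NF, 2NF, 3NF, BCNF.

2NF

Candidate key: {A, C}. Prime attributes: {A, C}.
B -> D breaks BCNF: {B}⁺ = {B, D, E}, so {B} is not a superkey.
Because {D} is non-prime and the left side of B -> D is not a superkey, the relation is not in 3NF.
No proper subset of a key has a non-prime attribute in its closure, so there is no partial dependency; 2NF holds.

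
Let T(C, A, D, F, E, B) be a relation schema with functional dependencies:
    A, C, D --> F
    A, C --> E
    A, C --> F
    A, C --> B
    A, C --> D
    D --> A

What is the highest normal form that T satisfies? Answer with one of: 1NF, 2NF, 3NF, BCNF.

3NF

Candidate keys: {A, C}, {C, D}. Prime attributes: {A, C, D}.
D --> A: {D}⁺ = {A, D}, which is not all of the attributes, so the left side is not a superkey — BCNF is violated.
Its right-hand attributes {A} are all prime, as are those of every other non-superkey FD — the relation is in 3NF.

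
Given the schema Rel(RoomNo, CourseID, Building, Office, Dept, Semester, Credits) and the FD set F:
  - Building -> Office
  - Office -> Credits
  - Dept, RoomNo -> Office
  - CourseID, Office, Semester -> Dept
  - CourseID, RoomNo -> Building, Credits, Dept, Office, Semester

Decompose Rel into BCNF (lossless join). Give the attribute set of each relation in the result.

Candidate key of the original relation: {CourseID, RoomNo}.
Within {Building, CourseID, Credits, Dept, Office, RoomNo, Semester}: {Building}⁺ ∩ {Building, CourseID, Credits, Dept, Office, RoomNo, Semester} = {Building, Credits, Office}, not the whole set, so Building -> Credits, Office violates BCNF; decompose into {Building, Credits, Office} and {Building, CourseID, Dept, RoomNo, Semester}.
Within {Building, Credits, Office}: {Office}⁺ ∩ {Building, Credits, Office} = {Credits, Office}, not the whole set, so Office -> Credits violates BCNF; decompose into {Credits, Office} and {Building, Office}.
{Credits, Office} is in BCNF.
{Building, Office} is in BCNF.
Within {Building, CourseID, Dept, RoomNo, Semester}: {Building, CourseID, Semester}⁺ ∩ {Building, CourseID, Dept, RoomNo, Semester} = {Building, CourseID, Dept, Semester}, not the whole set, so Building, CourseID, Semester -> Dept violates BCNF; decompose into {Building, CourseID, Dept, Semester} and {Building, CourseID, RoomNo, Semester}.
{Building, CourseID, Dept, Semester} is in BCNF.
{Building, CourseID, RoomNo, Semester} is in BCNF.

{Building, CourseID, Dept, Semester}; {Building, CourseID, RoomNo, Semester}; {Building, Office}; {Credits, Office}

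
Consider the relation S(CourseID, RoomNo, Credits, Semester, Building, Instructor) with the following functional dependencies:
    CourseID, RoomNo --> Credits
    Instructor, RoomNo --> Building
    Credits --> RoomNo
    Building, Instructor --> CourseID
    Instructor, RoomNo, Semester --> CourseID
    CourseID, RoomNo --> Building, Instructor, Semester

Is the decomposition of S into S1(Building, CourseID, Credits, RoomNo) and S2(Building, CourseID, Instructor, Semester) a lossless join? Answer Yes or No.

No

The shared attributes are {Building, CourseID} and {Building, CourseID}⁺ = {Building, CourseID}.
Neither S1 nor S2 is contained in that closure, so the decomposition is lossy.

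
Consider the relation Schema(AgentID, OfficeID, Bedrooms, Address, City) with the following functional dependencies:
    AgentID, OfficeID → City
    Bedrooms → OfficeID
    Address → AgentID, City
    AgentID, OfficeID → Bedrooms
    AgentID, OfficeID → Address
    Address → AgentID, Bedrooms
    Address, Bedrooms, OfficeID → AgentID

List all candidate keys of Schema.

{Address}⁺ = {Address, AgentID, Bedrooms, City, OfficeID} — all of the relation — so {Address} is a candidate key.
{AgentID, Bedrooms}⁺ = {Address, AgentID, Bedrooms, City, OfficeID} — all of the relation — so {AgentID, Bedrooms} is a candidate key.
{AgentID, OfficeID}⁺ = {Address, AgentID, Bedrooms, City, OfficeID} — all of the relation — so {AgentID, OfficeID} is a candidate key.
No proper subset of any of these is a key, and no other minimal superkey exists.

{Address}, {AgentID, Bedrooms}, {AgentID, OfficeID}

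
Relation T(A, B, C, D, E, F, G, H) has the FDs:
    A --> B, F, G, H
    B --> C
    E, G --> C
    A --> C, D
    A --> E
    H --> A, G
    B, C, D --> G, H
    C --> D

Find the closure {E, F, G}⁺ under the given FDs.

{C, D, E, F, G}

Start with {E, F, G}.
E, G --> C applies; add {C} → now {C, E, F, G}.
C --> D applies; add {D} → now {C, D, E, F, G}.
No further FD applies.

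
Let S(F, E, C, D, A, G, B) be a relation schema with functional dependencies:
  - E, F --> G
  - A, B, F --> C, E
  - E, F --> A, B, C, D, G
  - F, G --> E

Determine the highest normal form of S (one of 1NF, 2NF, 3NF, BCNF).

BCNF

Candidate keys: {A, B, F}, {E, F}, {F, G}. Prime attributes: {A, B, E, F, G}.
Every FD has a superkey on the left, so the relation is in BCNF.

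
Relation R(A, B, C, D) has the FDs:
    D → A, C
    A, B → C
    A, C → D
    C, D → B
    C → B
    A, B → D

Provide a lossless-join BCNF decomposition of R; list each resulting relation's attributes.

Candidate keys of the original relation: {A, B}, {A, C}, {D}.
{A, B, C, D}: {C} determines {B, C} here but is not a superkey — split on C → B, giving {B, C} and {A, C, D}.
{B, C} has no BCNF violation.
{A, C, D} has no BCNF violation.

{A, C, D}; {B, C}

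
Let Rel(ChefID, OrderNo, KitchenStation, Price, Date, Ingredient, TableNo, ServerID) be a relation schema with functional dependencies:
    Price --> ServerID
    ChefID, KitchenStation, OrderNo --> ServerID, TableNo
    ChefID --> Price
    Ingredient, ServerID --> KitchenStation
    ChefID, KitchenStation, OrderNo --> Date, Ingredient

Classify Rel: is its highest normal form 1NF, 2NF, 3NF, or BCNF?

Candidate keys: {ChefID, Ingredient, OrderNo}, {ChefID, KitchenStation, OrderNo}. Prime attributes: {ChefID, Ingredient, KitchenStation, OrderNo}.
For Price --> ServerID we have {Price}⁺ = {Price, ServerID}; {Price} is not a superkey, so BCNF fails.
Because {ServerID} is non-prime and the left side of Price --> ServerID is not a superkey, the relation is not in 3NF.
The proper key subset {ChefID} of {ChefID, Ingredient, OrderNo} determines non-prime {Price, ServerID}, so the relation is not even in 2NF.

1NF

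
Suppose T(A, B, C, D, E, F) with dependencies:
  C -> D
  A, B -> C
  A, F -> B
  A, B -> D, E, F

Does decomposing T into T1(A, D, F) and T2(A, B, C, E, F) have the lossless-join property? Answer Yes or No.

The shared attributes are {A, F} and {A, F}⁺ = {A, B, C, D, E, F}.
T1 is contained in that closure, so T1 ∩ T2 -> T1 holds and the join is lossless.

Yes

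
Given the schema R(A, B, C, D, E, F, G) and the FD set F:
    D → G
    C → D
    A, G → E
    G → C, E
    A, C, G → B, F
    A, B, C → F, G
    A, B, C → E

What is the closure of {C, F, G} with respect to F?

Start with {C, F, G}.
C → D applies; add {D} → now {C, D, F, G}.
G → C, E applies; add {E} → now {C, D, E, F, G}.
No further FD applies.

{C, D, E, F, G}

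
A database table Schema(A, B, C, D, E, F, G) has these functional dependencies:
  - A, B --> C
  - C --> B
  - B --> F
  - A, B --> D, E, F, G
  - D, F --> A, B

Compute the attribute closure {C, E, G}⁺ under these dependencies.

Start with {C, E, G}.
C --> B applies; add {B} → now {B, C, E, G}.
B --> F applies; add {F} → now {B, C, E, F, G}.
No further FD applies.

{B, C, E, F, G}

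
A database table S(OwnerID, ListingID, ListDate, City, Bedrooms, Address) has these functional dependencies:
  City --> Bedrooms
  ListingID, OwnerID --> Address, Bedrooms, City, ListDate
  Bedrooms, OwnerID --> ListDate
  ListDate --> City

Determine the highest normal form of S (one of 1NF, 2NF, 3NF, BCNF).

Candidate key: {ListingID, OwnerID}. Prime attributes: {ListingID, OwnerID}.
For City --> Bedrooms we have {City}⁺ = {Bedrooms, City}; {City} is not a superkey, so BCNF fails.
City --> Bedrooms determines the non-prime attribute {Bedrooms} from a non-superkey — 3NF is violated.
Checking every proper subset of each key, none determines a non-prime attribute — 2NF is satisfied.

2NF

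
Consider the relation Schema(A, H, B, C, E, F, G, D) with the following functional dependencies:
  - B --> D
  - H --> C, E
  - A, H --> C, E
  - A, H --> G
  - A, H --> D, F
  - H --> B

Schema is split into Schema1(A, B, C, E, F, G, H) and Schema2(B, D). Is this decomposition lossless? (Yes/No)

Yes

The shared attributes are {B} and {B}⁺ = {B, D}.
This includes all of Schema2, so the common attributes are a superkey of Schema2 — the join is lossless.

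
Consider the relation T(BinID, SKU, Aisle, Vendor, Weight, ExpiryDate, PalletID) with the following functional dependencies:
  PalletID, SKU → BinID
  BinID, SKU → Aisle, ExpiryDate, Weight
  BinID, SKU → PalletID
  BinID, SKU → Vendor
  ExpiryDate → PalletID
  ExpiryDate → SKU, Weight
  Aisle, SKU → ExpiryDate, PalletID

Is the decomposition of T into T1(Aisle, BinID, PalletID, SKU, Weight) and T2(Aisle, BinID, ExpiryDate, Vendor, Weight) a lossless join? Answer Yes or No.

No

T1 ∩ T2 = {Aisle, BinID, Weight}; its closure under F is {Aisle, BinID, Weight}.
The closure covers neither T1 nor T2 entirely; the join is not lossless.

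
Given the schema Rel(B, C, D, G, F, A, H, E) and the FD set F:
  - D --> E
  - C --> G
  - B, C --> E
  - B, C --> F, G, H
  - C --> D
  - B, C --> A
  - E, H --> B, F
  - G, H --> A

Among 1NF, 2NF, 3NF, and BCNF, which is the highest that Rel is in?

Candidate keys: {B, C}, {C, H}. Prime attributes: {B, C, H}.
For D --> E we have {D}⁺ = {D, E}; {D} is not a superkey, so BCNF fails.
Because {E} is non-prime and the left side of D --> E is not a superkey, the relation is not in 3NF.
The proper key subset {C} of {B, C} determines non-prime {D, E, G}, so the relation is not even in 2NF.

1NF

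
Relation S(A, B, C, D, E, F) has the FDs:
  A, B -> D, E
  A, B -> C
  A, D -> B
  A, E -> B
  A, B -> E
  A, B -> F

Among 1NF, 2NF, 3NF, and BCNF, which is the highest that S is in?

BCNF

Candidate keys: {A, B}, {A, D}, {A, E}. Prime attributes: {A, B, D, E}.
The left-hand side of every FD is a superkey, so BCNF is satisfied.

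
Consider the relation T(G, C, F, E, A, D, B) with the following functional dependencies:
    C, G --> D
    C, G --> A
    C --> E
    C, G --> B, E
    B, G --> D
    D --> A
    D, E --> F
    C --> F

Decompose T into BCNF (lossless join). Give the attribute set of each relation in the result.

Candidate key of the original relation: {C, G}.
{A, B, C, D, E, F, G}: {C} determines {C, E, F} here but is not a superkey — split on C --> E, F, giving {C, E, F} and {A, B, C, D, G}.
{C, E, F} has no BCNF violation.
{A, B, C, D, G}: {B, G} determines {A, B, D, G} here but is not a superkey — split on B, G --> A, D, giving {A, B, D, G} and {B, C, G}.
{A, B, D, G}: {D} determines {A, D} here but is not a superkey — split on D --> A, giving {A, D} and {B, D, G}.
{A, D} has no BCNF violation.
{B, D, G} has no BCNF violation.
{B, C, G} has no BCNF violation.

{A, D}; {B, C, G}; {B, D, G}; {C, E, F}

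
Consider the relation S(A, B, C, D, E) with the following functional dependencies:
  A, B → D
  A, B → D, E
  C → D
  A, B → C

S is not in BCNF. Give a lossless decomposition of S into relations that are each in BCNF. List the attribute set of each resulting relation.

Candidate key of the original relation: {A, B}.
In {A, B, C, D, E}, {C} is not a superkey ({C}⁺ restricted to this set is {C, D}), so split on C → D into {C, D} and {A, B, C, E}.
{C, D} is in BCNF.
{A, B, C, E} is in BCNF.

{A, B, C, E}; {C, D}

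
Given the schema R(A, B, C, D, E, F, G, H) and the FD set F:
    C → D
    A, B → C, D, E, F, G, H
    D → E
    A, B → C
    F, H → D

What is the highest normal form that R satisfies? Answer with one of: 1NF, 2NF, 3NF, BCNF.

2NF

Candidate key: {A, B}. Prime attributes: {A, B}.
C → D: {C}⁺ = {C, D, E}, which is not all of the attributes, so the left side is not a superkey — BCNF is violated.
Because {D} is non-prime and the left side of C → D is not a superkey, the relation is not in 3NF.
Checking every proper subset of each key, none determines a non-prime attribute — 2NF is satisfied.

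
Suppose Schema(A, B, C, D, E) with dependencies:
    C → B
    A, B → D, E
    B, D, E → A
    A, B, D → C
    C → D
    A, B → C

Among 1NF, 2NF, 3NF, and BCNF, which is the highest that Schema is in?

3NF

Candidate keys: {A, B}, {A, C}, {B, D, E}, {C, E}. Prime attributes: {A, B, C, D, E}.
C → B: {C}⁺ = {B, C, D}, which is not all of the attributes, so the left side is not a superkey — BCNF is violated.
Since {B} ⊆ prime attributes and every other non-superkey FD also has a prime right side, the schema is in 3NF.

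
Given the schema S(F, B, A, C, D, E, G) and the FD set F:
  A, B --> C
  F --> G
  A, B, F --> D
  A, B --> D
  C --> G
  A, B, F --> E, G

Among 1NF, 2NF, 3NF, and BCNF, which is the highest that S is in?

Candidate key: {A, B, F}. Prime attributes: {A, B, F}.
A, B --> C: {A, B}⁺ = {A, B, C, D, G}, which is not all of the attributes, so the left side is not a superkey — BCNF is violated.
A, B --> C has non-prime {C} on the right and a non-superkey on the left, so 3NF fails.
The proper key subset {F} of {A, B, F} determines non-prime {G}, so the relation is not even in 2NF.

1NF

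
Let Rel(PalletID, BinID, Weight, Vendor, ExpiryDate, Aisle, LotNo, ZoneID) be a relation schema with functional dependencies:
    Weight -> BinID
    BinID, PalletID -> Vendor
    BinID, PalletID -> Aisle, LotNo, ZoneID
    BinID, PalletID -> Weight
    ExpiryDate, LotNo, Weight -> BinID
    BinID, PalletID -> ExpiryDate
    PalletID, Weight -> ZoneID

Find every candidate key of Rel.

Attributes never on any right-hand side: {PalletID} — every candidate key must contain it.
{BinID, PalletID}⁺ = {Aisle, BinID, ExpiryDate, LotNo, PalletID, Vendor, Weight, ZoneID}, which is every attribute, so {BinID, PalletID} is a candidate key.
{PalletID, Weight}⁺ = {Aisle, BinID, ExpiryDate, LotNo, PalletID, Vendor, Weight, ZoneID}, which is every attribute, so {PalletID, Weight} is a candidate key.
No proper subset of any of these is a key, and no other minimal superkey exists.

{BinID, PalletID}, {PalletID, Weight}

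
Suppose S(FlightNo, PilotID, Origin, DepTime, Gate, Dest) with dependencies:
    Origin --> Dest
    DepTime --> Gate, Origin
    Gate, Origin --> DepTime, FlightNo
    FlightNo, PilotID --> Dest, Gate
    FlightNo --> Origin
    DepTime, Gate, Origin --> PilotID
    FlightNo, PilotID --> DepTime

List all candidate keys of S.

{DepTime}⁺ = {DepTime, Dest, FlightNo, Gate, Origin, PilotID} — all of the relation — so {DepTime} is a candidate key.
{FlightNo, Gate}⁺ = {DepTime, Dest, FlightNo, Gate, Origin, PilotID} — all of the relation — so {FlightNo, Gate} is a candidate key.
{FlightNo, PilotID}⁺ = {DepTime, Dest, FlightNo, Gate, Origin, PilotID} — all of the relation — so {FlightNo, PilotID} is a candidate key.
{Gate, Origin}⁺ = {DepTime, Dest, FlightNo, Gate, Origin, PilotID} — all of the relation — so {Gate, Origin} is a candidate key.
Any other superkey properly contains one of these, so there are no further candidate keys.

{DepTime}, {FlightNo, Gate}, {FlightNo, PilotID}, {Gate, Origin}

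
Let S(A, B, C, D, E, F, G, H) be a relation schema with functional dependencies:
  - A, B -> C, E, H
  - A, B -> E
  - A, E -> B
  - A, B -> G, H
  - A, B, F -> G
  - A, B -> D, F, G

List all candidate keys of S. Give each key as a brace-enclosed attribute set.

No FD produces {A}, so it must be in every candidate key.
{A, B} is a candidate key since {A, B}⁺ = {A, B, C, D, E, F, G, H} covers every attribute.
{A, E} is a candidate key since {A, E}⁺ = {A, B, C, D, E, F, G, H} covers every attribute.
Any other superkey properly contains one of these, so there are no further candidate keys.

{A, B}, {A, E}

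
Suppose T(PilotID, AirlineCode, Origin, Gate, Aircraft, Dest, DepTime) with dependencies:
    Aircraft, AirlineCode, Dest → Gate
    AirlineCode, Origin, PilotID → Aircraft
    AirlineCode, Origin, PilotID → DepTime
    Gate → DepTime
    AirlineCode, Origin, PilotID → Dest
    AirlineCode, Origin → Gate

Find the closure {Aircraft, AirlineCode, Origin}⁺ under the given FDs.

{Aircraft, AirlineCode, DepTime, Gate, Origin}

Start with {Aircraft, AirlineCode, Origin}.
AirlineCode, Origin → Gate applies; add {Gate} → now {Aircraft, AirlineCode, Gate, Origin}.
Gate → DepTime applies; add {DepTime} → now {Aircraft, AirlineCode, DepTime, Gate, Origin}.
No further FD applies.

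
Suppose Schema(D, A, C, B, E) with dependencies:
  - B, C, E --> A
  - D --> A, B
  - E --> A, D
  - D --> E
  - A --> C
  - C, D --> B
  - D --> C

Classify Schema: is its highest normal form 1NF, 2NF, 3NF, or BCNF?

Candidate keys: {D}, {E}. Prime attributes: {D, E}.
A --> C: {A}⁺ = {A, C}, which is not all of the attributes, so the left side is not a superkey — BCNF is violated.
A --> C determines the non-prime attribute {C} from a non-superkey — 3NF is violated.
Every candidate key is a single attribute, so no partial dependency is possible; 2NF holds.

2NF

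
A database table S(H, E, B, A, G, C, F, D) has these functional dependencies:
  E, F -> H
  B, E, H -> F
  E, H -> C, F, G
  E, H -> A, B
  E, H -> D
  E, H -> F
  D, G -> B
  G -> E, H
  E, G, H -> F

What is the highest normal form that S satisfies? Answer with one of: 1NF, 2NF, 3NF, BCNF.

BCNF

Candidate keys: {E, F}, {E, H}, {G}. Prime attributes: {E, F, G, H}.
Each dependency's left side is a superkey — BCNF holds.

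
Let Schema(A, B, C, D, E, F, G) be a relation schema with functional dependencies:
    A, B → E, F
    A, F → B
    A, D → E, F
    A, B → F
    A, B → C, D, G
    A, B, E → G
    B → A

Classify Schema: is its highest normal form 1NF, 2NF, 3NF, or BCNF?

Candidate keys: {A, D}, {A, F}, {B}. Prime attributes: {A, B, D, F}.
Each dependency's left side is a superkey — BCNF holds.

BCNF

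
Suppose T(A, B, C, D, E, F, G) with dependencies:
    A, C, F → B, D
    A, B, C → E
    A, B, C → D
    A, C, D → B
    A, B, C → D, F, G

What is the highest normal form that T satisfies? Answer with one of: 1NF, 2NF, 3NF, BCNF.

BCNF

Candidate keys: {A, B, C}, {A, C, D}, {A, C, F}. Prime attributes: {A, B, C, D, F}.
Every FD has a superkey on the left, so the relation is in BCNF.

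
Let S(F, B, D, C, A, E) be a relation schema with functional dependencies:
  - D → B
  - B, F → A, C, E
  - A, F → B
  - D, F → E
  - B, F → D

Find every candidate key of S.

{F} never appears on the right of any FD, so every key must include it.
{A, F}⁺ = {A, B, C, D, E, F} — all of the relation — so {A, F} is a candidate key.
{B, F}⁺ = {A, B, C, D, E, F} — all of the relation — so {B, F} is a candidate key.
{D, F}⁺ = {A, B, C, D, E, F} — all of the relation — so {D, F} is a candidate key.
Any other superkey properly contains one of these, so there are no further candidate keys.

{A, F}, {B, F}, {D, F}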